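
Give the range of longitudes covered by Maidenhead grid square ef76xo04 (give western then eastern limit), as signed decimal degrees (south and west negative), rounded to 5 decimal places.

Field E=4, F=5: +4·20° lon, +5·10° lat → SW at lon -100°, lat -40°.
Square 7, 6: +7·2° lon, +6·1° lat → SW at lon -86°, lat -34°.
Subsquare x=23, o=14: +23·0.0833333° lon, +14·0.0416667° lat → SW at lon -84.0833°, lat -33.4167°.
Extended square 0, 4: +0·0.00833333° lon, +4·0.00416667° lat → SW at lon -84.0833°, lat -33.4°.
Cell spans 0.00833333° lon × 0.00416667° lat.
west -84.08333, east -84.07500.

-84.08333, -84.07500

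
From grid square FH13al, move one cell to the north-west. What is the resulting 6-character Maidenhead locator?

FH03xm

Longitude subsquare a = 0; −1 → -1, wraps to 23 = x, carry into square.
Longitude square 1; −1 → 0.
Latitude subsquare l = 11; +1 → 12 = m.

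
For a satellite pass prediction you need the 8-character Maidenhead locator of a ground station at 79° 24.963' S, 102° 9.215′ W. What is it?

Offset from 180°W / 90°S: lon 77.84642°, lat 10.58395°.
Field: lon ⌊77.84642/20⌋ = 3 → D; lat ⌊10.58395/10⌋ = 1 → B.
Square: lon ⌊17.84642/2⌋ = 8; lat ⌊0.58395/1⌋ = 0.
Subsquare: lon ⌊1.84642/0.0833333⌋ = 22 → w; lat ⌊0.58395/0.0416667⌋ = 14 → o.
Extended square: lon ⌊0.01308/0.00833333⌋ = 1; lat ⌊0.00062/0.00416667⌋ = 0.

DB80wo10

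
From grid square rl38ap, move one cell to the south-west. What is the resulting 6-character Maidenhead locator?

RL28xo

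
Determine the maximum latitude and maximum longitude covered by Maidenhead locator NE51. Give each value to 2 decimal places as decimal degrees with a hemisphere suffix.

48.00° S, 92.00° E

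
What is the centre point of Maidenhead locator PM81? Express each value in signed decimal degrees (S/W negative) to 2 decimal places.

Field P=15, M=12: +15·20° lon, +12·10° lat → SW at lon 120°, lat 30°.
Square 8, 1: +8·2° lon, +1·1° lat → SW at lon 136°, lat 31°.
Cell spans 2° lon × 1° lat. Centre is SW corner plus half of each.
latitude 31.50, longitude 137.00.

31.50, 137.00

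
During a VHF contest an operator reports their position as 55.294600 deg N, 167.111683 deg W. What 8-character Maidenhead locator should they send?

AO65kh60

Shift to the Maidenhead origin (180°W, 90°S): lon 12.88832, lat 145.29460.
Field (20°×10°, letters A–R): lon ⌊12.88832/20⌋ = 0 → A; lat ⌊145.29460/10⌋ = 14 → O.
Square (2°×1°, digits 0–9): lon ⌊12.88832/2⌋ = 6; lat ⌊5.29460/1⌋ = 5.
Subsquare (5′×2.5′, letters a–x): lon ⌊0.88832/0.0833333⌋ = 10 → k; lat ⌊0.29460/0.0416667⌋ = 7 → h.
Extended square (30″×15″, digits 0–9): lon ⌊0.05498/0.00833333⌋ = 6; lat ⌊0.00293/0.00416667⌋ = 0.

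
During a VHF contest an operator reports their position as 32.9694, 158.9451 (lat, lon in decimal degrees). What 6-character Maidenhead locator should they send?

Add 180° to longitude and 90° to latitude: 338.9451, 122.9694.
Field: lon ⌊338.9451/20⌋ = 16 → Q; lat ⌊122.9694/10⌋ = 12 → M.
Square: lon ⌊18.9451/2⌋ = 9; lat ⌊2.9694/1⌋ = 2.
Subsquare: lon ⌊0.9451/0.0833333⌋ = 11 → l; lat ⌊0.9694/0.0416667⌋ = 23 → x.

QM92lx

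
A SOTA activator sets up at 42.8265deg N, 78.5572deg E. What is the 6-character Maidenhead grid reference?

Offset from 180°W / 90°S: lon 258.5572°, lat 132.8265°.
Field: lon ⌊258.5572/20⌋ = 12 → M; lat ⌊132.8265/10⌋ = 13 → N.
Square: lon ⌊18.5572/2⌋ = 9; lat ⌊2.8265/1⌋ = 2.
Subsquare: lon ⌊0.5572/0.0833333⌋ = 6 → g; lat ⌊0.8265/0.0416667⌋ = 19 → t.

MN92gt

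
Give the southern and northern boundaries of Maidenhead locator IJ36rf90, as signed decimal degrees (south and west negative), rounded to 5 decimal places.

Field I=8, J=9: +8·20° lon, +9·10° lat → SW at lon -20°, lat 0°.
Square 3, 6: +3·2° lon, +6·1° lat → SW at lon -14°, lat 6°.
Subsquare r=17, f=5: +17·0.0833333° lon, +5·0.0416667° lat → SW at lon -12.5833°, lat 6.20833°.
Extended square 9, 0: +9·0.00833333° lon, +0·0.00416667° lat → SW at lon -12.5083°, lat 6.20833°.
Cell spans 0.00833333° lon × 0.00416667° lat.
south 6.20833, north 6.21250.

6.20833, 6.21250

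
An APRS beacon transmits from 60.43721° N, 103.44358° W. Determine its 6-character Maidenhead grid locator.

Add 180° to longitude and 90° to latitude: 76.5564, 150.4372.
Field (20°×10°, letters A–R): 76.5564/20 → 3 → D, 150.4372/10 → 15 → P; chars DP.
Square (2°×1°, digits 0–9): 16.5564/2 → 8, 0.4372/1 → 0; chars 80.
Subsquare (5′×2.5′, letters a–x): 0.5564/0.0833333 → 6 → g, 0.4372/0.0416667 → 10 → k; chars gk.

DP80gk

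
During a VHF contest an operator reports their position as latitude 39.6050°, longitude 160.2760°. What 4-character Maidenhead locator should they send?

RM09

Offset from 180°W / 90°S: lon 340.28°, lat 129.60°.
Field: 340.28/20 → 17 → R, 129.60/10 → 12 → M; chars RM.
Square: 0.28/2 → 0, 9.60/1 → 9; chars 09.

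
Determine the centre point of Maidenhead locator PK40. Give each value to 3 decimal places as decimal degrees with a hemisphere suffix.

Field P=15, K=10: +15·20° lon, +10·10° lat → SW at lon 120°, lat 10°.
Square 4, 0: +4·2° lon, +0·1° lat → SW at lon 128°, lat 10°.
Cell spans 2° lon × 1° lat. Centre is SW corner plus half of each.
latitude 10.500° N, longitude 129.000° E.

10.500° N, 129.000° E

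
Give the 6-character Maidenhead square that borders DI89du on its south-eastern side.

DI89et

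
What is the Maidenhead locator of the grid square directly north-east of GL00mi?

Longitude subsquare m = 12; +1 → 13 = n.
Latitude subsquare i = 8; +1 → 9 = j.

GL00nj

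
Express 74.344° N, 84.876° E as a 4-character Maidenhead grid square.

Offset from 180°W / 90°S: lon 264.88°, lat 164.34°.
Field: 264.88/20 → 13 → N, 164.34/10 → 16 → Q; chars NQ.
Square: 4.88/2 → 2, 4.34/1 → 4; chars 24.

NQ24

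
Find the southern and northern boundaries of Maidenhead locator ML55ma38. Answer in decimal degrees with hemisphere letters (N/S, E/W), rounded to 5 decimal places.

Field M=12, L=11: +12·20° lon, +11·10° lat → SW at lon 60°, lat 20°.
Square 5, 5: +5·2° lon, +5·1° lat → SW at lon 70°, lat 25°.
Subsquare m=12, a=0: +12·0.0833333° lon, +0·0.0416667° lat → SW at lon 71°, lat 25°.
Extended square 3, 8: +3·0.00833333° lon, +8·0.00416667° lat → SW at lon 71.025°, lat 25.0333°.
Cell spans 0.00833333° lon × 0.00416667° lat.
south 25.03333° N, north 25.03750° N.

25.03333° N, 25.03750° N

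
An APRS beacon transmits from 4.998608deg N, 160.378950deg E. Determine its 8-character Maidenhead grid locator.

Offset from 180°W / 90°S: lon 340.37895°, lat 94.99861°.
Field: lon ⌊340.37895/20⌋ = 17 → R; lat ⌊94.99861/10⌋ = 9 → J.
Square: lon ⌊0.37895/2⌋ = 0; lat ⌊4.99861/1⌋ = 4.
Subsquare: lon ⌊0.37895/0.0833333⌋ = 4 → e; lat ⌊0.99861/0.0416667⌋ = 23 → x.
Extended square: lon ⌊0.04562/0.00833333⌋ = 5; lat ⌊0.04027/0.00416667⌋ = 9.

RJ04ex59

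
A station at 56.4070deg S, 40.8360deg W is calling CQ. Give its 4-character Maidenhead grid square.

GD93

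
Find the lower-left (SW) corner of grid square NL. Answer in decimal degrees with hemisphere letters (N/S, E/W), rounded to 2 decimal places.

20.00° N, 80.00° E

Field N=13, L=11: +13·20° lon, +11·10° lat → SW at lon 80°, lat 20°.
latitude 20.00° N, longitude 80.00° E.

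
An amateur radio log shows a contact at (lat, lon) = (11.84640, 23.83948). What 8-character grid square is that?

KK11wu03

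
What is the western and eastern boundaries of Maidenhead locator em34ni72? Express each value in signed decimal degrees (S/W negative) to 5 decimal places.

Field E=4, M=12: +4·20° lon, +12·10° lat → SW at lon -100°, lat 30°.
Square 3, 4: +3·2° lon, +4·1° lat → SW at lon -94°, lat 34°.
Subsquare n=13, i=8: +13·0.0833333° lon, +8·0.0416667° lat → SW at lon -92.9167°, lat 34.3333°.
Extended square 7, 2: +7·0.00833333° lon, +2·0.00416667° lat → SW at lon -92.8583°, lat 34.3417°.
Cell spans 0.00833333° lon × 0.00416667° lat.
west -92.85833, east -92.85000.

-92.85833, -92.85000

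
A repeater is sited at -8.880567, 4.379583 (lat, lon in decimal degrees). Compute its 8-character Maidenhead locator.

JI21ec58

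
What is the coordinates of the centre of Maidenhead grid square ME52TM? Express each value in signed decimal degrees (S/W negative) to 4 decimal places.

-47.4792, 71.6250

Field M=12, E=4: +12·20° lon, +4·10° lat → SW at lon 60°, lat -50°.
Square 5, 2: +5·2° lon, +2·1° lat → SW at lon 70°, lat -48°.
Subsquare t=19, m=12: +19·0.0833333° lon, +12·0.0416667° lat → SW at lon 71.5833°, lat -47.5°.
Cell spans 0.0833333° lon × 0.0416667° lat. Centre is SW corner plus half of each.
latitude -47.4792, longitude 71.6250.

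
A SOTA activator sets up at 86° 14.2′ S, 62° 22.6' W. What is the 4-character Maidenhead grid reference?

FA83

Offset from 180°W / 90°S: lon 117.62°, lat 3.76°.
Field (20°×10°, letters A–R): 117.62/20 → 5 → F, 3.76/10 → 0 → A; chars FA.
Square (2°×1°, digits 0–9): 17.62/2 → 8, 3.76/1 → 3; chars 83.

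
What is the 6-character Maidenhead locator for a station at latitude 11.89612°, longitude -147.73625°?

BK61dv

Shift to the Maidenhead origin (180°W, 90°S): lon 32.2637, lat 101.8961.
Field: 32.2637/20 → 1 → B, 101.8961/10 → 10 → K; chars BK.
Square: 12.2637/2 → 6, 1.8961/1 → 1; chars 61.
Subsquare: 0.2637/0.0833333 → 3 → d, 0.8961/0.0416667 → 21 → v; chars dv.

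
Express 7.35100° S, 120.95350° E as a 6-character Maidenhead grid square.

PI02lp

Shift to the Maidenhead origin (180°W, 90°S): lon 300.9535, lat 82.6490.
Field (20°×10°, letters A–R): 300.9535/20 → 15 → P, 82.6490/10 → 8 → I; chars PI.
Square (2°×1°, digits 0–9): 0.9535/2 → 0, 2.6490/1 → 2; chars 02.
Subsquare (5′×2.5′, letters a–x): 0.9535/0.0833333 → 11 → l, 0.6490/0.0416667 → 15 → p; chars lp.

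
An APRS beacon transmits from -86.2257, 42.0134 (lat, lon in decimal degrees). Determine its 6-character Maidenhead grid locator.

LA13as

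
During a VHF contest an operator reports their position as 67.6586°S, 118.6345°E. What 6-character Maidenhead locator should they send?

OC92hi

Shift to the Maidenhead origin (180°W, 90°S): lon 298.6345, lat 22.3414.
Field: 298.6345/20 → 14 → O, 22.3414/10 → 2 → C; chars OC.
Square: 18.6345/2 → 9, 2.3414/1 → 2; chars 92.
Subsquare: 0.6345/0.0833333 → 7 → h, 0.3414/0.0416667 → 8 → i; chars hi.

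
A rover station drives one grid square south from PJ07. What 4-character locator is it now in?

PJ06

Latitude square 7; −1 → 6.
The longitude characters are unchanged.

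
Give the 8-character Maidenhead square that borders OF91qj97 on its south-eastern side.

OF91rj06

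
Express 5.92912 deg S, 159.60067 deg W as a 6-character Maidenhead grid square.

Add 180° to longitude and 90° to latitude: 20.3993, 84.0709.
Field: lon ⌊20.3993/20⌋ = 1 → B; lat ⌊84.0709/10⌋ = 8 → I.
Square: lon ⌊0.3993/2⌋ = 0; lat ⌊4.0709/1⌋ = 4.
Subsquare: lon ⌊0.3993/0.0833333⌋ = 4 → e; lat ⌊0.0709/0.0416667⌋ = 1 → b.

BI04eb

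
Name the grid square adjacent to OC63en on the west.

Longitude subsquare e = 4; −1 → 3 = d.
The latitude characters are unchanged.

OC63dn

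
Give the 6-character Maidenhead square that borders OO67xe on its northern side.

OO67xf

Latitude subsquare e = 4; +1 → 5 = f.
The longitude characters are unchanged.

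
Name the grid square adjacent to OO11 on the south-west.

OO00

Longitude square 1; −1 → 0.
Latitude square 1; −1 → 0.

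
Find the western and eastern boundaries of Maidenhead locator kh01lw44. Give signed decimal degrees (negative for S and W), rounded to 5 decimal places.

Field K=10, H=7: +10·20° lon, +7·10° lat → SW at lon 20°, lat -20°.
Square 0, 1: +0·2° lon, +1·1° lat → SW at lon 20°, lat -19°.
Subsquare l=11, w=22: +11·0.0833333° lon, +22·0.0416667° lat → SW at lon 20.9167°, lat -18.0833°.
Extended square 4, 4: +4·0.00833333° lon, +4·0.00416667° lat → SW at lon 20.95°, lat -18.0667°.
Cell spans 0.00833333° lon × 0.00416667° lat.
west 20.95000, east 20.95833.

20.95000, 20.95833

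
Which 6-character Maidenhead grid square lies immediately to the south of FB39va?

FB38vx

Latitude subsquare a = 0; −1 → -1, wraps to 23 = x, carry into square.
Latitude square 9; −1 → 8.
The longitude characters are unchanged.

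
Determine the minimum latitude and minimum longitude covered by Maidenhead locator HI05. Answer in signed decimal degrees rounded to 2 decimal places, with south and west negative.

-5.00, -40.00

Field H=7, I=8: +7·20° lon, +8·10° lat → SW at lon -40°, lat -10°.
Square 0, 5: +0·2° lon, +5·1° lat → SW at lon -40°, lat -5°.
latitude -5.00, longitude -40.00.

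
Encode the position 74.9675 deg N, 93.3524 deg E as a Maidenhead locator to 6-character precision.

Offset from 180°W / 90°S: lon 273.3524°, lat 164.9675°.
Field (20°×10°, letters A–R): 273.3524/20 → 13 → N, 164.9675/10 → 16 → Q; chars NQ.
Square (2°×1°, digits 0–9): 13.3524/2 → 6, 4.9675/1 → 4; chars 64.
Subsquare (5′×2.5′, letters a–x): 1.3524/0.0833333 → 16 → q, 0.9675/0.0416667 → 23 → x; chars qx.

NQ64qx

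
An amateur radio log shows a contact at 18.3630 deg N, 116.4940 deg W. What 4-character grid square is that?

Shift to the Maidenhead origin (180°W, 90°S): lon 63.51, lat 108.36.
Field: lon ⌊63.51/20⌋ = 3 → D; lat ⌊108.36/10⌋ = 10 → K.
Square: lon ⌊3.51/2⌋ = 1; lat ⌊8.36/1⌋ = 8.

DK18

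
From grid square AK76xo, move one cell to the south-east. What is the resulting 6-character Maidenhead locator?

AK86an

Longitude subsquare x = 23; +1 → 24, wraps to 0 = a, carry into square.
Longitude square 7; +1 → 8.
Latitude subsquare o = 14; −1 → 13 = n.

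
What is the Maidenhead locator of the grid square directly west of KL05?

JL95

Longitude square 0; −1 → -1, wraps to 9, carry into field.
Longitude field K = 10; −1 → 9 = J.
The latitude characters are unchanged.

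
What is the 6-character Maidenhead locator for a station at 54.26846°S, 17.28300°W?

Offset from 180°W / 90°S: lon 162.7170°, lat 35.7315°.
Field: 162.7170/20 → 8 → I, 35.7315/10 → 3 → D; chars ID.
Square: 2.7170/2 → 1, 5.7315/1 → 5; chars 15.
Subsquare: 0.7170/0.0833333 → 8 → i, 0.7315/0.0416667 → 17 → r; chars ir.

ID15ir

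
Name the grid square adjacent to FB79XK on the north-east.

FB89al

Longitude subsquare x = 23; +1 → 24, wraps to 0 = a, carry into square.
Longitude square 7; +1 → 8.
Latitude subsquare k = 10; +1 → 11 = l.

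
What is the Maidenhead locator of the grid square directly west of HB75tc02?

Longitude extended square 0; −1 → -1, wraps to 9, carry into subsquare.
Longitude subsquare t = 19; −1 → 18 = s.
The latitude characters are unchanged.

HB75sc92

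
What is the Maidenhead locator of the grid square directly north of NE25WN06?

NE25wn07

Latitude extended square 6; +1 → 7.
The longitude characters are unchanged.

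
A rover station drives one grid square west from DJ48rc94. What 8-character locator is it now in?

DJ48rc84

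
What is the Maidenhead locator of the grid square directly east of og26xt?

Longitude subsquare x = 23; +1 → 24, wraps to 0 = a, carry into square.
Longitude square 2; +1 → 3.
The latitude characters are unchanged.

OG36at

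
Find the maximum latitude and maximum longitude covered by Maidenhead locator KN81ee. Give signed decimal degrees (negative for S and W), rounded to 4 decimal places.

41.2083, 36.4167

Field K=10, N=13: +10·20° lon, +13·10° lat → SW at lon 20°, lat 40°.
Square 8, 1: +8·2° lon, +1·1° lat → SW at lon 36°, lat 41°.
Subsquare e=4, e=4: +4·0.0833333° lon, +4·0.0416667° lat → SW at lon 36.3333°, lat 41.1667°.
Cell spans 0.0833333° lon × 0.0416667° lat. NE corner is SW corner plus one full cell.
latitude 41.2083, longitude 36.4167.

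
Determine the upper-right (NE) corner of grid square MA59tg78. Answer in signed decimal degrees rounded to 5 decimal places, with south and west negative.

-80.71250, 71.65000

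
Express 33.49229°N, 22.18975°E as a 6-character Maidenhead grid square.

Offset from 180°W / 90°S: lon 202.1898°, lat 123.4923°.
Field (20°×10°, letters A–R): 202.1898/20 → 10 → K, 123.4923/10 → 12 → M; chars KM.
Square (2°×1°, digits 0–9): 2.1898/2 → 1, 3.4923/1 → 3; chars 13.
Subsquare (5′×2.5′, letters a–x): 0.1898/0.0833333 → 2 → c, 0.4923/0.0416667 → 11 → l; chars cl.

KM13cl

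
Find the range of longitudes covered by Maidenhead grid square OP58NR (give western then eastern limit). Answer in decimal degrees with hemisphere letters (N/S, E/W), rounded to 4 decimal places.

Field O=14, P=15: +14·20° lon, +15·10° lat → SW at lon 100°, lat 60°.
Square 5, 8: +5·2° lon, +8·1° lat → SW at lon 110°, lat 68°.
Subsquare n=13, r=17: +13·0.0833333° lon, +17·0.0416667° lat → SW at lon 111.083°, lat 68.7083°.
Cell spans 0.0833333° lon × 0.0416667° lat.
west 111.0833° E, east 111.1667° E.

111.0833° E, 111.1667° E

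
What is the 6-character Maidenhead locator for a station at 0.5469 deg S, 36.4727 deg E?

KI89fk

Offset from 180°W / 90°S: lon 216.4727°, lat 89.4531°.
Field: 216.4727/20 → 10 → K, 89.4531/10 → 8 → I; chars KI.
Square: 16.4727/2 → 8, 9.4531/1 → 9; chars 89.
Subsquare: 0.4727/0.0833333 → 5 → f, 0.4531/0.0416667 → 10 → k; chars fk.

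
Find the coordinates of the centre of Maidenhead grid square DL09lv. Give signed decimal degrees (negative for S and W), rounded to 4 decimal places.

Field D=3, L=11: +3·20° lon, +11·10° lat → SW at lon -120°, lat 20°.
Square 0, 9: +0·2° lon, +9·1° lat → SW at lon -120°, lat 29°.
Subsquare l=11, v=21: +11·0.0833333° lon, +21·0.0416667° lat → SW at lon -119.083°, lat 29.875°.
Cell spans 0.0833333° lon × 0.0416667° lat. Centre is SW corner plus half of each.
latitude 29.8958, longitude -119.0417.

29.8958, -119.0417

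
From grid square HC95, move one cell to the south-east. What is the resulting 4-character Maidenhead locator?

Longitude square 9; +1 → 10, wraps to 0, carry into field.
Longitude field H = 7; +1 → 8 = I.
Latitude square 5; −1 → 4.

IC04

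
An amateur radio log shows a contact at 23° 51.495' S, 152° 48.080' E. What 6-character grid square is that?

QG66jd

Shift to the Maidenhead origin (180°W, 90°S): lon 332.8013, lat 66.1418.
Field: lon ⌊332.8013/20⌋ = 16 → Q; lat ⌊66.1418/10⌋ = 6 → G.
Square: lon ⌊12.8013/2⌋ = 6; lat ⌊6.1418/1⌋ = 6.
Subsquare: lon ⌊0.8013/0.0833333⌋ = 9 → j; lat ⌊0.1418/0.0416667⌋ = 3 → d.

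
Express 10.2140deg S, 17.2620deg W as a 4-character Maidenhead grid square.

IH19

Shift to the Maidenhead origin (180°W, 90°S): lon 162.74, lat 79.79.
Field: 162.74/20 → 8 → I, 79.79/10 → 7 → H; chars IH.
Square: 2.74/2 → 1, 9.79/1 → 9; chars 19.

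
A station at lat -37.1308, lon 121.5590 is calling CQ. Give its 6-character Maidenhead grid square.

Add 180° to longitude and 90° to latitude: 301.5590, 52.8692.
Field: 301.5590/20 → 15 → P, 52.8692/10 → 5 → F; chars PF.
Square: 1.5590/2 → 0, 2.8692/1 → 2; chars 02.
Subsquare: 1.5590/0.0833333 → 18 → s, 0.8692/0.0416667 → 20 → u; chars su.

PF02su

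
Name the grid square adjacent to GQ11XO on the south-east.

GQ21an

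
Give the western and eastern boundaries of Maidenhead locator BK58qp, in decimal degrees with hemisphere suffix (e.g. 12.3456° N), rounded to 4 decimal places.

Field B=1, K=10: +1·20° lon, +10·10° lat → SW at lon -160°, lat 10°.
Square 5, 8: +5·2° lon, +8·1° lat → SW at lon -150°, lat 18°.
Subsquare q=16, p=15: +16·0.0833333° lon, +15·0.0416667° lat → SW at lon -148.667°, lat 18.625°.
Cell spans 0.0833333° lon × 0.0416667° lat.
west 148.6667° W, east 148.5833° W.

148.6667° W, 148.5833° W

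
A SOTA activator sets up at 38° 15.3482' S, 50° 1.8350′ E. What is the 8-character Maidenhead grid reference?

LF51ar38

Offset from 180°W / 90°S: lon 230.03058°, lat 51.74420°.
Field: 230.03058/20 → 11 → L, 51.74420/10 → 5 → F; chars LF.
Square: 10.03058/2 → 5, 1.74420/1 → 1; chars 51.
Subsquare: 0.03058/0.0833333 → 0 → a, 0.74420/0.0416667 → 17 → r; chars ar.
Extended square: 0.03058/0.00833333 → 3, 0.03586/0.00416667 → 8; chars 38.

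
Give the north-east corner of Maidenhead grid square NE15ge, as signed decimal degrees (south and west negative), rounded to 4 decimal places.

-44.7917, 82.5833

Field N=13, E=4: +13·20° lon, +4·10° lat → SW at lon 80°, lat -50°.
Square 1, 5: +1·2° lon, +5·1° lat → SW at lon 82°, lat -45°.
Subsquare g=6, e=4: +6·0.0833333° lon, +4·0.0416667° lat → SW at lon 82.5°, lat -44.8333°.
Cell spans 0.0833333° lon × 0.0416667° lat. NE corner is SW corner plus one full cell.
latitude -44.7917, longitude 82.5833.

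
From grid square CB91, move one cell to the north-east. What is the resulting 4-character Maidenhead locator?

Longitude square 9; +1 → 10, wraps to 0, carry into field.
Longitude field C = 2; +1 → 3 = D.
Latitude square 1; +1 → 2.

DB02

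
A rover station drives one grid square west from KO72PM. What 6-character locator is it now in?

Longitude subsquare p = 15; −1 → 14 = o.
The latitude characters are unchanged.

KO72om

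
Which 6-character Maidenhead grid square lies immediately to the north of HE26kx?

Latitude subsquare x = 23; +1 → 24, wraps to 0 = a, carry into square.
Latitude square 6; +1 → 7.
The longitude characters are unchanged.

HE27ka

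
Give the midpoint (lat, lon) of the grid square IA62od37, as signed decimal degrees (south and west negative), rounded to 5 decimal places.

Field I=8, A=0: +8·20° lon, +0·10° lat → SW at lon -20°, lat -90°.
Square 6, 2: +6·2° lon, +2·1° lat → SW at lon -8°, lat -88°.
Subsquare o=14, d=3: +14·0.0833333° lon, +3·0.0416667° lat → SW at lon -6.83333°, lat -87.875°.
Extended square 3, 7: +3·0.00833333° lon, +7·0.00416667° lat → SW at lon -6.80833°, lat -87.8458°.
Cell spans 0.00833333° lon × 0.00416667° lat. Centre is SW corner plus half of each.
latitude -87.84375, longitude -6.80417.

-87.84375, -6.80417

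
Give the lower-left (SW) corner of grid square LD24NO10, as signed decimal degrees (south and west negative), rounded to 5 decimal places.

Field L=11, D=3: +11·20° lon, +3·10° lat → SW at lon 40°, lat -60°.
Square 2, 4: +2·2° lon, +4·1° lat → SW at lon 44°, lat -56°.
Subsquare n=13, o=14: +13·0.0833333° lon, +14·0.0416667° lat → SW at lon 45.0833°, lat -55.4167°.
Extended square 1, 0: +1·0.00833333° lon, +0·0.00416667° lat → SW at lon 45.0917°, lat -55.4167°.
latitude -55.41667, longitude 45.09167.

-55.41667, 45.09167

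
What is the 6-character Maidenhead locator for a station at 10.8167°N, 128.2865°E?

PK40dt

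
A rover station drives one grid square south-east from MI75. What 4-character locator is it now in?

MI84

Longitude square 7; +1 → 8.
Latitude square 5; −1 → 4.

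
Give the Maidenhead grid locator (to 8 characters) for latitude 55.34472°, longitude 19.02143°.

Shift to the Maidenhead origin (180°W, 90°S): lon 199.02143, lat 145.34472.
Field (20°×10°, letters A–R): 199.02143/20 → 9 → J, 145.34472/10 → 14 → O; chars JO.
Square (2°×1°, digits 0–9): 19.02143/2 → 9, 5.34472/1 → 5; chars 95.
Subsquare (5′×2.5′, letters a–x): 1.02143/0.0833333 → 12 → m, 0.34472/0.0416667 → 8 → i; chars mi.
Extended square (30″×15″, digits 0–9): 0.02143/0.00833333 → 2, 0.01139/0.00416667 → 2; chars 22.

JO95mi22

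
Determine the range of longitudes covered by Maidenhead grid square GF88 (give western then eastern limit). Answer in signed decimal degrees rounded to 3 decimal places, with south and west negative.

-44.000, -42.000

Field G=6, F=5: +6·20° lon, +5·10° lat → SW at lon -60°, lat -40°.
Square 8, 8: +8·2° lon, +8·1° lat → SW at lon -44°, lat -32°.
Cell spans 2° lon × 1° lat.
west -44.000, east -42.000.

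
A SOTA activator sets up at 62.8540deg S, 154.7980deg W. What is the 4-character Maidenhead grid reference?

BC27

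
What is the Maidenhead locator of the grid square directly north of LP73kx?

LP74ka

Latitude subsquare x = 23; +1 → 24, wraps to 0 = a, carry into square.
Latitude square 3; +1 → 4.
The longitude characters are unchanged.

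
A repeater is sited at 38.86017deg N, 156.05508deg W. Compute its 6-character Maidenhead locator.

BM18xu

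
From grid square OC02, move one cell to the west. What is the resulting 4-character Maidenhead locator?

Longitude square 0; −1 → -1, wraps to 9, carry into field.
Longitude field O = 14; −1 → 13 = N.
The latitude characters are unchanged.

NC92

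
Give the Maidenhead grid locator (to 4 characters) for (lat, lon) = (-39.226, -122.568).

Offset from 180°W / 90°S: lon 57.43°, lat 50.77°.
Field: lon ⌊57.43/20⌋ = 2 → C; lat ⌊50.77/10⌋ = 5 → F.
Square: lon ⌊17.43/2⌋ = 8; lat ⌊0.77/1⌋ = 0.

CF80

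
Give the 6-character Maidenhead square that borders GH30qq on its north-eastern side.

GH30rr

Longitude subsquare q = 16; +1 → 17 = r.
Latitude subsquare q = 16; +1 → 17 = r.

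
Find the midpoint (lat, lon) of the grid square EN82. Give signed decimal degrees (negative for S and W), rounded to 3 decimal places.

42.500, -83.000

Field E=4, N=13: +4·20° lon, +13·10° lat → SW at lon -100°, lat 40°.
Square 8, 2: +8·2° lon, +2·1° lat → SW at lon -84°, lat 42°.
Cell spans 2° lon × 1° lat. Centre is SW corner plus half of each.
latitude 42.500, longitude -83.000.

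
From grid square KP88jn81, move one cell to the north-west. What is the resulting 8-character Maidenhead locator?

Longitude extended square 8; −1 → 7.
Latitude extended square 1; +1 → 2.

KP88jn72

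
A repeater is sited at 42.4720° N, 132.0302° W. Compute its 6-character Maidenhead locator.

CN32xl

Add 180° to longitude and 90° to latitude: 47.9698, 132.4720.
Field: lon ⌊47.9698/20⌋ = 2 → C; lat ⌊132.4720/10⌋ = 13 → N.
Square: lon ⌊7.9698/2⌋ = 3; lat ⌊2.4720/1⌋ = 2.
Subsquare: lon ⌊1.9698/0.0833333⌋ = 23 → x; lat ⌊0.4720/0.0416667⌋ = 11 → l.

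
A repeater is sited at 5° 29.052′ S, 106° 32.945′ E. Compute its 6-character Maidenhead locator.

Add 180° to longitude and 90° to latitude: 286.5491, 84.5158.
Field: lon ⌊286.5491/20⌋ = 14 → O; lat ⌊84.5158/10⌋ = 8 → I.
Square: lon ⌊6.5491/2⌋ = 3; lat ⌊4.5158/1⌋ = 4.
Subsquare: lon ⌊0.5491/0.0833333⌋ = 6 → g; lat ⌊0.5158/0.0416667⌋ = 12 → m.

OI34gm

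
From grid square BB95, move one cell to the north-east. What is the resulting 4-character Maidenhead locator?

Longitude square 9; +1 → 10, wraps to 0, carry into field.
Longitude field B = 1; +1 → 2 = C.
Latitude square 5; +1 → 6.

CB06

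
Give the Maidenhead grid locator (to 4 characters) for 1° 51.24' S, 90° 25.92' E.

Add 180° to longitude and 90° to latitude: 270.43, 88.15.
Field: 270.43/20 → 13 → N, 88.15/10 → 8 → I; chars NI.
Square: 10.43/2 → 5, 8.15/1 → 8; chars 58.

NI58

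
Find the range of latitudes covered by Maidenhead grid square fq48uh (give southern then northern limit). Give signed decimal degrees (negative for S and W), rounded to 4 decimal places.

78.2917, 78.3333

Field F=5, Q=16: +5·20° lon, +16·10° lat → SW at lon -80°, lat 70°.
Square 4, 8: +4·2° lon, +8·1° lat → SW at lon -72°, lat 78°.
Subsquare u=20, h=7: +20·0.0833333° lon, +7·0.0416667° lat → SW at lon -70.3333°, lat 78.2917°.
Cell spans 0.0833333° lon × 0.0416667° lat.
south 78.2917, north 78.3333.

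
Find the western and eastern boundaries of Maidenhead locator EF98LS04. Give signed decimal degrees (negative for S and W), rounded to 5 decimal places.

-81.08333, -81.07500

Field E=4, F=5: +4·20° lon, +5·10° lat → SW at lon -100°, lat -40°.
Square 9, 8: +9·2° lon, +8·1° lat → SW at lon -82°, lat -32°.
Subsquare l=11, s=18: +11·0.0833333° lon, +18·0.0416667° lat → SW at lon -81.0833°, lat -31.25°.
Extended square 0, 4: +0·0.00833333° lon, +4·0.00416667° lat → SW at lon -81.0833°, lat -31.2333°.
Cell spans 0.00833333° lon × 0.00416667° lat.
west -81.08333, east -81.07500.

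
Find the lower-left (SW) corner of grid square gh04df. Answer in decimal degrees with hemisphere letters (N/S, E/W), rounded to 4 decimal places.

15.7917° S, 59.7500° W

Field G=6, H=7: +6·20° lon, +7·10° lat → SW at lon -60°, lat -20°.
Square 0, 4: +0·2° lon, +4·1° lat → SW at lon -60°, lat -16°.
Subsquare d=3, f=5: +3·0.0833333° lon, +5·0.0416667° lat → SW at lon -59.75°, lat -15.7917°.
latitude 15.7917° S, longitude 59.7500° W.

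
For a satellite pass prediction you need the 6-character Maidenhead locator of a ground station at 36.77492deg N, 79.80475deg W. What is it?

FM06cs

Add 180° to longitude and 90° to latitude: 100.1953, 126.7749.
Field: lon ⌊100.1953/20⌋ = 5 → F; lat ⌊126.7749/10⌋ = 12 → M.
Square: lon ⌊0.1953/2⌋ = 0; lat ⌊6.7749/1⌋ = 6.
Subsquare: lon ⌊0.1953/0.0833333⌋ = 2 → c; lat ⌊0.7749/0.0416667⌋ = 18 → s.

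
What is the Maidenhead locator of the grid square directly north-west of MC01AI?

LC91xj

Longitude subsquare a = 0; −1 → -1, wraps to 23 = x, carry into square.
Longitude square 0; −1 → -1, wraps to 9, carry into field.
Longitude field M = 12; −1 → 11 = L.
Latitude subsquare i = 8; +1 → 9 = j.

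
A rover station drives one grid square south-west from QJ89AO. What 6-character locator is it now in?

QJ79xn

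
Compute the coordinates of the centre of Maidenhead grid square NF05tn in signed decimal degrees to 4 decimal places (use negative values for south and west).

-34.4375, 81.6250

Field N=13, F=5: +13·20° lon, +5·10° lat → SW at lon 80°, lat -40°.
Square 0, 5: +0·2° lon, +5·1° lat → SW at lon 80°, lat -35°.
Subsquare t=19, n=13: +19·0.0833333° lon, +13·0.0416667° lat → SW at lon 81.5833°, lat -34.4583°.
Cell spans 0.0833333° lon × 0.0416667° lat. Centre is SW corner plus half of each.
latitude -34.4375, longitude 81.6250.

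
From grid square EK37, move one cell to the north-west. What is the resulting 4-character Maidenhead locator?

Longitude square 3; −1 → 2.
Latitude square 7; +1 → 8.

EK28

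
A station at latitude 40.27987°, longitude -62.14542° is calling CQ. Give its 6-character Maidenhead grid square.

FN80wg

Add 180° to longitude and 90° to latitude: 117.8546, 130.2799.
Field: lon ⌊117.8546/20⌋ = 5 → F; lat ⌊130.2799/10⌋ = 13 → N.
Square: lon ⌊17.8546/2⌋ = 8; lat ⌊0.2799/1⌋ = 0.
Subsquare: lon ⌊1.8546/0.0833333⌋ = 22 → w; lat ⌊0.2799/0.0416667⌋ = 6 → g.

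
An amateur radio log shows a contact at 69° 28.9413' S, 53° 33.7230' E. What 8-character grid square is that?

LC60sm74

Offset from 180°W / 90°S: lon 233.56205°, lat 20.51765°.
Field: 233.56205/20 → 11 → L, 20.51765/10 → 2 → C; chars LC.
Square: 13.56205/2 → 6, 0.51765/1 → 0; chars 60.
Subsquare: 1.56205/0.0833333 → 18 → s, 0.51765/0.0416667 → 12 → m; chars sm.
Extended square: 0.06205/0.00833333 → 7, 0.01765/0.00416667 → 4; chars 74.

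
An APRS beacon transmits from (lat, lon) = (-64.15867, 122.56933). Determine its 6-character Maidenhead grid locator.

Offset from 180°W / 90°S: lon 302.5693°, lat 25.8413°.
Field: 302.5693/20 → 15 → P, 25.8413/10 → 2 → C; chars PC.
Square: 2.5693/2 → 1, 5.8413/1 → 5; chars 15.
Subsquare: 0.5693/0.0833333 → 6 → g, 0.8413/0.0416667 → 20 → u; chars gu.

PC15gu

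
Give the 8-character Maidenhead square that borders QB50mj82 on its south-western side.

QB50mj71

Longitude extended square 8; −1 → 7.
Latitude extended square 2; −1 → 1.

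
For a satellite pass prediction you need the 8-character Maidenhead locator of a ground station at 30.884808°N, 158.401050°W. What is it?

Shift to the Maidenhead origin (180°W, 90°S): lon 21.59895, lat 120.88481.
Field: lon ⌊21.59895/20⌋ = 1 → B; lat ⌊120.88481/10⌋ = 12 → M.
Square: lon ⌊1.59895/2⌋ = 0; lat ⌊0.88481/1⌋ = 0.
Subsquare: lon ⌊1.59895/0.0833333⌋ = 19 → t; lat ⌊0.88481/0.0416667⌋ = 21 → v.
Extended square: lon ⌊0.01562/0.00833333⌋ = 1; lat ⌊0.00981/0.00416667⌋ = 2.

BM00tv12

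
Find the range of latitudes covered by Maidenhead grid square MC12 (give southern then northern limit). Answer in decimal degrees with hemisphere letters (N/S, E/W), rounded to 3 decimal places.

Field M=12, C=2: +12·20° lon, +2·10° lat → SW at lon 60°, lat -70°.
Square 1, 2: +1·2° lon, +2·1° lat → SW at lon 62°, lat -68°.
Cell spans 2° lon × 1° lat.
south 68.000° S, north 67.000° S.

68.000° S, 67.000° S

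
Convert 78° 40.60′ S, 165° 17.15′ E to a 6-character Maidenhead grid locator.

RB21ph

Shift to the Maidenhead origin (180°W, 90°S): lon 345.2858, lat 11.3233.
Field: lon ⌊345.2858/20⌋ = 17 → R; lat ⌊11.3233/10⌋ = 1 → B.
Square: lon ⌊5.2858/2⌋ = 2; lat ⌊1.3233/1⌋ = 1.
Subsquare: lon ⌊1.2858/0.0833333⌋ = 15 → p; lat ⌊0.3233/0.0416667⌋ = 7 → h.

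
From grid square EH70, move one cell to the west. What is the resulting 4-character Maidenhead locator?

EH60

Longitude square 7; −1 → 6.
The latitude characters are unchanged.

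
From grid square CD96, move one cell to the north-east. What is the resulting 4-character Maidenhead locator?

Longitude square 9; +1 → 10, wraps to 0, carry into field.
Longitude field C = 2; +1 → 3 = D.
Latitude square 6; +1 → 7.

DD07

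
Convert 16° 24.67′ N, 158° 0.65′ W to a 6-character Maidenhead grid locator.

BK06xj

Add 180° to longitude and 90° to latitude: 21.9892, 106.4112.
Field: 21.9892/20 → 1 → B, 106.4112/10 → 10 → K; chars BK.
Square: 1.9892/2 → 0, 6.4112/1 → 6; chars 06.
Subsquare: 1.9892/0.0833333 → 23 → x, 0.4112/0.0416667 → 9 → j; chars xj.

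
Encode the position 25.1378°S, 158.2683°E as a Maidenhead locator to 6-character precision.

QG94du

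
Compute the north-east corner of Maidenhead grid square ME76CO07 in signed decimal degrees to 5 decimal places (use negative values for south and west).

-43.38333, 74.17500

Field M=12, E=4: +12·20° lon, +4·10° lat → SW at lon 60°, lat -50°.
Square 7, 6: +7·2° lon, +6·1° lat → SW at lon 74°, lat -44°.
Subsquare c=2, o=14: +2·0.0833333° lon, +14·0.0416667° lat → SW at lon 74.1667°, lat -43.4167°.
Extended square 0, 7: +0·0.00833333° lon, +7·0.00416667° lat → SW at lon 74.1667°, lat -43.3875°.
Cell spans 0.00833333° lon × 0.00416667° lat. NE corner is SW corner plus one full cell.
latitude -43.38333, longitude 74.17500.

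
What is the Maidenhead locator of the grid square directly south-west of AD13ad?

AD03xc

Longitude subsquare a = 0; −1 → -1, wraps to 23 = x, carry into square.
Longitude square 1; −1 → 0.
Latitude subsquare d = 3; −1 → 2 = c.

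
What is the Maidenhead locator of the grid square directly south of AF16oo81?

AF16oo80

Latitude extended square 1; −1 → 0.
The longitude characters are unchanged.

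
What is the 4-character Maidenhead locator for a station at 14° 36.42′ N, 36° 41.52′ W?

Offset from 180°W / 90°S: lon 143.31°, lat 104.61°.
Field: lon ⌊143.31/20⌋ = 7 → H; lat ⌊104.61/10⌋ = 10 → K.
Square: lon ⌊3.31/2⌋ = 1; lat ⌊4.61/1⌋ = 4.

HK14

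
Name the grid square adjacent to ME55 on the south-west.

Longitude square 5; −1 → 4.
Latitude square 5; −1 → 4.

ME44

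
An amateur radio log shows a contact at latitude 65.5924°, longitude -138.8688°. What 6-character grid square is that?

Offset from 180°W / 90°S: lon 41.1312°, lat 155.5924°.
Field: 41.1312/20 → 2 → C, 155.5924/10 → 15 → P; chars CP.
Square: 1.1312/2 → 0, 5.5924/1 → 5; chars 05.
Subsquare: 1.1312/0.0833333 → 13 → n, 0.5924/0.0416667 → 14 → o; chars no.

CP05no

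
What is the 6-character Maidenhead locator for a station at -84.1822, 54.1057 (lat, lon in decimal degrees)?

LA75bt

Offset from 180°W / 90°S: lon 234.1057°, lat 5.8178°.
Field: 234.1057/20 → 11 → L, 5.8178/10 → 0 → A; chars LA.
Square: 14.1057/2 → 7, 5.8178/1 → 5; chars 75.
Subsquare: 0.1057/0.0833333 → 1 → b, 0.8178/0.0416667 → 19 → t; chars bt.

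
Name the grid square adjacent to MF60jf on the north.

MF60jg

Latitude subsquare f = 5; +1 → 6 = g.
The longitude characters are unchanged.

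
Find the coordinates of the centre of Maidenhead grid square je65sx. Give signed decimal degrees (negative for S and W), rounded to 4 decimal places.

-44.0208, 13.5417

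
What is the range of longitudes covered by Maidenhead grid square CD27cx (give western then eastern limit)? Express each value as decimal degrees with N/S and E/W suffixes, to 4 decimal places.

135.8333° W, 135.7500° W

Field C=2, D=3: +2·20° lon, +3·10° lat → SW at lon -140°, lat -60°.
Square 2, 7: +2·2° lon, +7·1° lat → SW at lon -136°, lat -53°.
Subsquare c=2, x=23: +2·0.0833333° lon, +23·0.0416667° lat → SW at lon -135.833°, lat -52.0417°.
Cell spans 0.0833333° lon × 0.0416667° lat.
west 135.8333° W, east 135.7500° W.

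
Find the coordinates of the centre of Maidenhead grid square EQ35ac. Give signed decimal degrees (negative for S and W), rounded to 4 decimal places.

Field E=4, Q=16: +4·20° lon, +16·10° lat → SW at lon -100°, lat 70°.
Square 3, 5: +3·2° lon, +5·1° lat → SW at lon -94°, lat 75°.
Subsquare a=0, c=2: +0·0.0833333° lon, +2·0.0416667° lat → SW at lon -94°, lat 75.0833°.
Cell spans 0.0833333° lon × 0.0416667° lat. Centre is SW corner plus half of each.
latitude 75.1042, longitude -93.9583.

75.1042, -93.9583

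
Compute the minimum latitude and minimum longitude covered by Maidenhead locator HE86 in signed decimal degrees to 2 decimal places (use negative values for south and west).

-44.00, -24.00

Field H=7, E=4: +7·20° lon, +4·10° lat → SW at lon -40°, lat -50°.
Square 8, 6: +8·2° lon, +6·1° lat → SW at lon -24°, lat -44°.
latitude -44.00, longitude -24.00.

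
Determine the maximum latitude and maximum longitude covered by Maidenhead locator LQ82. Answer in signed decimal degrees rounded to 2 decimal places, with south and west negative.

Field L=11, Q=16: +11·20° lon, +16·10° lat → SW at lon 40°, lat 70°.
Square 8, 2: +8·2° lon, +2·1° lat → SW at lon 56°, lat 72°.
Cell spans 2° lon × 1° lat. NE corner is SW corner plus one full cell.
latitude 73.00, longitude 58.00.

73.00, 58.00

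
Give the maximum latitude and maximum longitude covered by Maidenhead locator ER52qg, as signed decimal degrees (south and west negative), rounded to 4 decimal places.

82.2917, -88.5833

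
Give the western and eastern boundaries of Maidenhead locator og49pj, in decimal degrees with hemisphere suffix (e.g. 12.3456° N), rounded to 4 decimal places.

109.2500° E, 109.3333° E

Field O=14, G=6: +14·20° lon, +6·10° lat → SW at lon 100°, lat -30°.
Square 4, 9: +4·2° lon, +9·1° lat → SW at lon 108°, lat -21°.
Subsquare p=15, j=9: +15·0.0833333° lon, +9·0.0416667° lat → SW at lon 109.25°, lat -20.625°.
Cell spans 0.0833333° lon × 0.0416667° lat.
west 109.2500° E, east 109.3333° E.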